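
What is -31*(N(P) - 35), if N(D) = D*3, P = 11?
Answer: 62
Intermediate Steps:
N(D) = 3*D
-31*(N(P) - 35) = -31*(3*11 - 35) = -31*(33 - 35) = -31*(-2) = 62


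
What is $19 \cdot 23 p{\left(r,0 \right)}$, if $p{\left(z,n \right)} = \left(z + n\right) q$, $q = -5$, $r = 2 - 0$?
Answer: $-4370$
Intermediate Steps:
$r = 2$ ($r = 2 + 0 = 2$)
$p{\left(z,n \right)} = - 5 n - 5 z$ ($p{\left(z,n \right)} = \left(z + n\right) \left(-5\right) = \left(n + z\right) \left(-5\right) = - 5 n - 5 z$)
$19 \cdot 23 p{\left(r,0 \right)} = 19 \cdot 23 \left(\left(-5\right) 0 - 10\right) = 437 \left(0 - 10\right) = 437 \left(-10\right) = -4370$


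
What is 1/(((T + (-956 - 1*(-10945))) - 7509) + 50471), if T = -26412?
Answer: 1/26539 ≈ 3.7680e-5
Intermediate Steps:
1/(((T + (-956 - 1*(-10945))) - 7509) + 50471) = 1/(((-26412 + (-956 - 1*(-10945))) - 7509) + 50471) = 1/(((-26412 + (-956 + 10945)) - 7509) + 50471) = 1/(((-26412 + 9989) - 7509) + 50471) = 1/((-16423 - 7509) + 50471) = 1/(-23932 + 50471) = 1/26539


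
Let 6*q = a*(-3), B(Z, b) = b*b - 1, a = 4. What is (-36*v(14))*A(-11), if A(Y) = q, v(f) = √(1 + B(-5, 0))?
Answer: 0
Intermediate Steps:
B(Z, b) = -1 + b² (B(Z, b) = b² - 1 = -1 + b²)
q = -2 (q = (4*(-3))/6 = (⅙)*(-12) = -2)
v(f) = 0 (v(f) = √(1 + (-1 + 0²)) = √(1 + (-1 + 0)) = √(1 - 1) = √0 = 0)
A(Y) = -2
(-36*v(14))*A(-11) = -36*0*(-2) = 0*(-2) = 0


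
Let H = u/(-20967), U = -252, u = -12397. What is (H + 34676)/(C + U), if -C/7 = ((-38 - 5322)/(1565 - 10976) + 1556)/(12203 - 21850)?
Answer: -2000261641388261/14471050411048 ≈ -138.23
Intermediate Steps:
H = 12397/20967 (H = -12397/(-20967) = -12397*(-1/20967) = 12397/20967 ≈ 0.59126)
C = 9322012/8253447 (C = -7*((-38 - 5322)/(1565 - 10976) + 1556)/(12203 - 21850) = -7*(-5360/(-9411) + 1556)/(-9647) = -7*(-5360*(-1/9411) + 1556)*(-1)/9647 = -7*(5360/9411 + 1556)*(-1)/9647 = -102542132*(-1)/(9411*9647) = -7*(-1331716/8253447) = 9322012/8253447 ≈ 1.1295)
(H + 34676)/(C + U) = (12397/20967 + 34676)/(9322012/8253447 - 252) = 727064089/(20967*(-2070546632/8253447)) = (727064089/20967)*(-8253447/2070546632) = -2000261641388261/14471050411048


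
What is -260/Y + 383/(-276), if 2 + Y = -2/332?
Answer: 3928207/30636 ≈ 128.22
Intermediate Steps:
Y = -333/166 (Y = -2 - 2/332 = -2 - 2*1/332 = -2 - 1/166 = -333/166 ≈ -2.0060)
-260/Y + 383/(-276) = -260/(-333/166) + 383/(-276) = -260*(-166/333) + 383*(-1/276) = 43160/333 - 383/276 = 3928207/30636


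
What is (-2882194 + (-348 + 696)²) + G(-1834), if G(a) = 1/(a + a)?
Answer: -10127678121/3668 ≈ -2.7611e+6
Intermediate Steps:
G(a) = 1/(2*a)
(-2882194 + (-348 + 696)²) + G(-1834) = (-2882194 + (-348 + 696)²) + (½)/(-1834) = (-2882194 + 348²) + (½)*(-1/1834) = (-2882194 + 121104) - 1/3668 = -2761090 - 1/3668 = -10127678121/3668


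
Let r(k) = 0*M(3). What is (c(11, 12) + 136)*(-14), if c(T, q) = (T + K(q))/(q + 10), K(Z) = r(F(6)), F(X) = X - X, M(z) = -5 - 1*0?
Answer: -1911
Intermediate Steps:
M(z) = -5 (M(z) = -5 + 0 = -5)
F(X) = 0
r(k) = 0 (r(k) = 0*(-5) = 0)
K(Z) = 0
c(T, q) = T/(10 + q) (c(T, q) = (T + 0)/(q + 10) = T/(10 + q))
(c(11, 12) + 136)*(-14) = (11/(10 + 12) + 136)*(-14) = (11/22 + 136)*(-14) = (11*(1/22) + 136)*(-14) = (½ + 136)*(-14) = (273/2)*(-14) = -1911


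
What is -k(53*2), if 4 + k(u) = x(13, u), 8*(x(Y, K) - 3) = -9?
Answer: 17/8 ≈ 2.1250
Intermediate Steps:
x(Y, K) = 15/8 (x(Y, K) = 3 + (⅛)*(-9) = 3 - 9/8 = 15/8)
k(u) = -17/8 (k(u) = -4 + 15/8 = -17/8)
-k(53*2) = -1*(-17/8) = 17/8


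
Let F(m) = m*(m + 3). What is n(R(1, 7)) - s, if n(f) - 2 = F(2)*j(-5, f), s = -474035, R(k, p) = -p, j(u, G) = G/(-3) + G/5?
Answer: 1422139/3 ≈ 4.7405e+5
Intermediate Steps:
j(u, G) = -2*G/15 (j(u, G) = G*(-1/3) + G*(1/5) = -G/3 + G/5 = -2*G/15)
F(m) = m*(3 + m)
n(f) = 2 - 4*f/3 (n(f) = 2 + (2*(3 + 2))*(-2*f/15) = 2 + (2*5)*(-2*f/15) = 2 + 10*(-2*f/15) = 2 - 4*f/3)
n(R(1, 7)) - s = (2 - (-4)*7/3) - 1*(-474035) = (2 - 4/3*(-7)) + 474035 = (2 + 28/3) + 474035 = 34/3 + 474035 = 1422139/3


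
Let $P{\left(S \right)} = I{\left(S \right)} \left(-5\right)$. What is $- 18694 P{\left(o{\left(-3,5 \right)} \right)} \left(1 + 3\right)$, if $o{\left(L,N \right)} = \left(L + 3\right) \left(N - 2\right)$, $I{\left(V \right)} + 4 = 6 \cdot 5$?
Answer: $9720880$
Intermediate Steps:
$I{\left(V \right)} = 26$ ($I{\left(V \right)} = -4 + 6 \cdot 5 = -4 + 30 = 26$)
$o{\left(L,N \right)} = \left(-2 + N\right) \left(3 + L\right)$ ($o{\left(L,N \right)} = \left(3 + L\right) \left(-2 + N\right) = \left(-2 + N\right) \left(3 + L\right)$)
$P{\left(S \right)} = -130$ ($P{\left(S \right)} = 26 \left(-5\right) = -130$)
$- 18694 P{\left(o{\left(-3,5 \right)} \right)} \left(1 + 3\right) = - 18694 \left(- 130 \left(1 + 3\right)\right) = - 18694 \left(\left(-130\right) 4\right) = \left(-18694\right) \left(-520\right) = 9720880$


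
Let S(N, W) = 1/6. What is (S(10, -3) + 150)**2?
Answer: 811801/36 ≈ 22550.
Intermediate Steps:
S(N, W) = 1/6
(S(10, -3) + 150)**2 = (1/6 + 150)**2 = (901/6)**2 = 811801/36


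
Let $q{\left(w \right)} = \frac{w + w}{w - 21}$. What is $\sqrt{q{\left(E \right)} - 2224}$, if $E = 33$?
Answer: $\frac{3 i \sqrt{986}}{2} \approx 47.101 i$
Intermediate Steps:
$q{\left(w \right)} = \frac{2 w}{-21 + w}$
$\sqrt{q{\left(E \right)} - 2224} = \sqrt{2 \cdot 33 \frac{1}{-21 + 33} - 2224} = \sqrt{2 \cdot 33 \cdot \frac{1}{12} - 2224} = \sqrt{\frac{11}{2} - 2224} = \sqrt{- \frac{4437}{2}} = \frac{3 i \sqrt{986}}{2}$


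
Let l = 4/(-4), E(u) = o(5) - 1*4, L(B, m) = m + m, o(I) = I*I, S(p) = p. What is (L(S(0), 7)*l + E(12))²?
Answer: 49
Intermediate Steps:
o(I) = I²
L(B, m) = 2*m
E(u) = 21 (E(u) = 5² - 1*4 = 25 - 4 = 21)
l = -1 (l = 4*(-¼) = -1)
(L(S(0), 7)*l + E(12))² = ((2*7)*(-1) + 21)² = (14*(-1) + 21)² = (-14 + 21)² = 7² = 49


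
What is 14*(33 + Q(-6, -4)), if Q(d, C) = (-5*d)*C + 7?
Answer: -1120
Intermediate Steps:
Q(d, C) = 7 - 5*C*d (Q(d, C) = -5*C*d + 7 = 7 - 5*C*d)
14*(33 + Q(-6, -4)) = 14*(33 + (7 - 5*(-4)*(-6))) = 14*(33 + (7 - 120)) = 14*(33 - 113) = 14*(-80) = -1120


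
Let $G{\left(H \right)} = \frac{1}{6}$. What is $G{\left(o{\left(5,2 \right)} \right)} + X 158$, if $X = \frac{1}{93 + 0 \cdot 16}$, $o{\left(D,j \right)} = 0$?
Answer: $\frac{347}{186} \approx 1.8656$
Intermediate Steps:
$G{\left(H \right)} = \frac{1}{6}$
$X = \frac{1}{93}$ ($X = \frac{1}{93 + 0} = \frac{1}{93} \approx 0.010753$)
$G{\left(o{\left(5,2 \right)} \right)} + X 158 = \frac{1}{6} + \frac{1}{93} \cdot 158 = \frac{1}{6} + \frac{158}{93} = \frac{347}{186}$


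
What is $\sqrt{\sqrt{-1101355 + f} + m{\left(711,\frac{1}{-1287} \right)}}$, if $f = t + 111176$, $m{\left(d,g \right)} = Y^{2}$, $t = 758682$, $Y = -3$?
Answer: $\sqrt{9 + i \sqrt{231497}} \approx 15.656 + 15.366 i$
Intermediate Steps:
$m{\left(d,g \right)} = 9$ ($m{\left(d,g \right)} = \left(-3\right)^{2} = 9$)
$f = 869858$ ($f = 758682 + 111176 = 869858$)
$\sqrt{\sqrt{-1101355 + f} + m{\left(711,\frac{1}{-1287} \right)}} = \sqrt{\sqrt{-1101355 + 869858} + 9} = \sqrt{\sqrt{-231497} + 9} = \sqrt{i \sqrt{231497} + 9} = \sqrt{9 + i \sqrt{231497}}$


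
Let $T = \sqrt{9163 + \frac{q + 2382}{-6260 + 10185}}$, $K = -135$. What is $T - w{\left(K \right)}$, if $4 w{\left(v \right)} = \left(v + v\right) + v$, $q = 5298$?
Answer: $\frac{405}{4} + \frac{\sqrt{5647675435}}{785} \approx 196.98$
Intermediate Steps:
$w{\left(v \right)} = \frac{3 v}{4}$ ($w{\left(v \right)} = \frac{\left(v + v\right) + v}{4} = \frac{2 v + v}{4} = \frac{3 v}{4}$)
$T = \frac{\sqrt{5647675435}}{785}$ ($T = \sqrt{9163 + \frac{5298 + 2382}{-6260 + 10185}} = \sqrt{9163 + \frac{7680}{3925}} = \sqrt{9163 + 7680 \cdot \frac{1}{3925}} = \sqrt{9163 + \frac{1536}{785}} = \sqrt{\frac{7194491}{785}} = \frac{\sqrt{5647675435}}{785} \approx 95.734$)
$T - w{\left(K \right)} = \frac{\sqrt{5647675435}}{785} - \frac{3}{4} \left(-135\right) = \frac{\sqrt{5647675435}}{785} - - \frac{405}{4} = \frac{\sqrt{5647675435}}{785} + \frac{405}{4} = \frac{405}{4} + \frac{\sqrt{5647675435}}{785}$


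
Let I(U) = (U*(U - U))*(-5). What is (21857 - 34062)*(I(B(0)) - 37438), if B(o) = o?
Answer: 456930790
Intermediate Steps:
I(U) = 0 (I(U) = (U*0)*(-5) = 0*(-5) = 0)
(21857 - 34062)*(I(B(0)) - 37438) = (21857 - 34062)*(0 - 37438) = -12205*(-37438) = 456930790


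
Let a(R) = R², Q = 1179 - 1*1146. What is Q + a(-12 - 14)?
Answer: 709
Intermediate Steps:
Q = 33 (Q = 1179 - 1146 = 33)
Q + a(-12 - 14) = 33 + (-12 - 14)² = 33 + (-26)² = 33 + 676 = 709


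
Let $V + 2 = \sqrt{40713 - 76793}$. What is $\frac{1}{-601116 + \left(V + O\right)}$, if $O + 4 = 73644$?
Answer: $- \frac{263739}{139116538282} - \frac{i \sqrt{2255}}{69558269141} \approx -1.8958 \cdot 10^{-6} - 6.8269 \cdot 10^{-10} i$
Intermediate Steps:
$O = 73640$ ($O = -4 + 73644 = 73640$)
$V = -2 + 4 i \sqrt{2255}$ ($V = -2 + \sqrt{40713 - 76793} = -2 + \sqrt{-36080} = -2 + 4 i \sqrt{2255} \approx -2.0 + 189.95 i$)
$\frac{1}{-601116 + \left(V + O\right)} = \frac{1}{-601116 + \left(\left(-2 + 4 i \sqrt{2255}\right) + 73640\right)} = \frac{1}{-601116 + \left(73638 + 4 i \sqrt{2255}\right)} = \frac{1}{-527478 + 4 i \sqrt{2255}}$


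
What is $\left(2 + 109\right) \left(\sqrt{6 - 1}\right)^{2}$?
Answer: $555$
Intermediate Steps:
$\left(2 + 109\right) \left(\sqrt{6 - 1}\right)^{2} = 111 \left(\sqrt{5}\right)^{2} = 111 \cdot 5 = 555$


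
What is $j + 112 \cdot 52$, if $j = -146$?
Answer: $5678$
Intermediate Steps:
$j + 112 \cdot 52 = -146 + 112 \cdot 52 = -146 + 5824 = 5678$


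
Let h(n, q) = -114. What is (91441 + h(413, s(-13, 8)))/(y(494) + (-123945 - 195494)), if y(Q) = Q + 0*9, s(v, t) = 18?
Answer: -91327/318945 ≈ -0.28634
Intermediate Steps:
y(Q) = Q (y(Q) = Q + 0 = Q)
(91441 + h(413, s(-13, 8)))/(y(494) + (-123945 - 195494)) = (91441 - 114)/(494 + (-123945 - 195494)) = 91327/(494 - 319439) = 91327/(-318945) = 91327*(-1/318945) = -91327/318945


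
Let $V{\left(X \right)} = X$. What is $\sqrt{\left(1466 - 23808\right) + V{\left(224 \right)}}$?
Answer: $i \sqrt{22118} \approx 148.72 i$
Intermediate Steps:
$\sqrt{\left(1466 - 23808\right) + V{\left(224 \right)}} = \sqrt{\left(1466 - 23808\right) + 224} = \sqrt{-22342 + 224} = \sqrt{-22118} = i \sqrt{22118}$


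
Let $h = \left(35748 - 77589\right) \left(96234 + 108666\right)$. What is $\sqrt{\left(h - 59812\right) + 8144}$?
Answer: $2 i \sqrt{2143318142} \approx 92592.0 i$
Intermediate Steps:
$h = -8573220900$ ($h = \left(35748 - 77589\right) 204900 = \left(-41841\right) 204900 = -8573220900$)
$\sqrt{\left(h - 59812\right) + 8144} = \sqrt{\left(-8573220900 - 59812\right) + 8144} = \sqrt{-8573280712 + 8144} = \sqrt{-8573272568} = 2 i \sqrt{2143318142}$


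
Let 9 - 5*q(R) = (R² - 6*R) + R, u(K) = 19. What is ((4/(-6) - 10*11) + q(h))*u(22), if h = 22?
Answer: -10469/3 ≈ -3489.7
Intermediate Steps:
q(R) = 9/5 + R - R²/5 (q(R) = 9/5 - ((R² - 6*R) + R)/5 = 9/5 - (R² - 5*R)/5 = 9/5 + (R - R²/5) = 9/5 + R - R²/5)
((4/(-6) - 10*11) + q(h))*u(22) = ((4/(-6) - 10*11) + (9/5 + 22 - ⅕*22²))*19 = ((4*(-⅙) - 110) + (9/5 + 22 - ⅕*484))*19 = ((-⅔ - 110) + (9/5 + 22 - 484/5))*19 = (-332/3 - 73)*19 = -551/3*19 = -10469/3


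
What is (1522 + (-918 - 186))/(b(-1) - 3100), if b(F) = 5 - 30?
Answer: -418/3125 ≈ -0.13376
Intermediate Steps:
b(F) = -25
(1522 + (-918 - 186))/(b(-1) - 3100) = (1522 + (-918 - 186))/(-25 - 3100) = (1522 - 1104)/(-3125) = 418*(-1/3125) = -418/3125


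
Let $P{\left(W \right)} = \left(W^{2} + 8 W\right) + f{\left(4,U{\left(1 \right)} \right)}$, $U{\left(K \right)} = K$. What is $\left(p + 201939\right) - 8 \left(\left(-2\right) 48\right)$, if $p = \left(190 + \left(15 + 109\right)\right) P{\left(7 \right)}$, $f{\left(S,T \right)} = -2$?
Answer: $235049$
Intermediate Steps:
$P{\left(W \right)} = -2 + W^{2} + 8 W$ ($P{\left(W \right)} = \left(W^{2} + 8 W\right) - 2 = -2 + W^{2} + 8 W$)
$p = 32342$ ($p = \left(190 + \left(15 + 109\right)\right) \left(-2 + 7^{2} + 8 \cdot 7\right) = \left(190 + 124\right) \left(-2 + 49 + 56\right) = 314 \cdot 103 = 32342$)
$\left(p + 201939\right) - 8 \left(\left(-2\right) 48\right) = \left(32342 + 201939\right) - 8 \left(\left(-2\right) 48\right) = 234281 - -768 = 234281 + 768 = 235049$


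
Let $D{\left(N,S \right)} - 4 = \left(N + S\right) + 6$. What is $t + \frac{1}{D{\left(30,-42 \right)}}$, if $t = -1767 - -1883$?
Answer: $\frac{231}{2} \approx 115.5$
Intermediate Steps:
$D{\left(N,S \right)} = 10 + N + S$ ($D{\left(N,S \right)} = 4 + \left(\left(N + S\right) + 6\right) = 4 + \left(6 + N + S\right) = 10 + N + S$)
$t = 116$ ($t = -1767 + 1883 = 116$)
$t + \frac{1}{D{\left(30,-42 \right)}} = 116 + \frac{1}{10 + 30 - 42} = 116 + \frac{1}{-2} = 116 - \frac{1}{2} = \frac{231}{2}$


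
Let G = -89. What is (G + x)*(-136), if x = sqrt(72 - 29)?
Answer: 12104 - 136*sqrt(43) ≈ 11212.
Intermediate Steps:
x = sqrt(43) ≈ 6.5574
(G + x)*(-136) = (-89 + sqrt(43))*(-136) = 12104 - 136*sqrt(43)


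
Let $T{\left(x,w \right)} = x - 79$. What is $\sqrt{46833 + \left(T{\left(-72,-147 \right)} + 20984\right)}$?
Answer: $\sqrt{67666} \approx 260.13$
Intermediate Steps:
$T{\left(x,w \right)} = -79 + x$ ($T{\left(x,w \right)} = x - 79 = -79 + x$)
$\sqrt{46833 + \left(T{\left(-72,-147 \right)} + 20984\right)} = \sqrt{46833 + \left(\left(-79 - 72\right) + 20984\right)} = \sqrt{46833 + \left(-151 + 20984\right)} = \sqrt{46833 + 20833} = \sqrt{67666}$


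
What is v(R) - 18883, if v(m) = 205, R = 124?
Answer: -18678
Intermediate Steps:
v(R) - 18883 = 205 - 18883 = -18678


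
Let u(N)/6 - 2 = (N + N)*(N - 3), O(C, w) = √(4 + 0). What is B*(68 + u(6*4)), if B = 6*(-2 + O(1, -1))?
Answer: 0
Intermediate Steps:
O(C, w) = 2 (O(C, w) = √4 = 2)
u(N) = 12 + 12*N*(-3 + N) (u(N) = 12 + 6*((N + N)*(N - 3)) = 12 + 6*((2*N)*(-3 + N)) = 12 + 6*(2*N*(-3 + N)) = 12 + 12*N*(-3 + N))
B = 0 (B = 6*(-2 + 2) = 6*0 = 0)
B*(68 + u(6*4)) = 0*(68 + (12 - 216*4 + 12*(6*4)²)) = 0*(68 + (12 - 36*24 + 12*24²)) = 0*(68 + (12 - 864 + 12*576)) = 0*(68 + (12 - 864 + 6912)) = 0*(68 + 6060) = 0*6128 = 0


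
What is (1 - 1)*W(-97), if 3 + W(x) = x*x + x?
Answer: 0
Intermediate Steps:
W(x) = -3 + x + x² (W(x) = -3 + (x*x + x) = -3 + (x² + x) = -3 + (x + x²) = -3 + x + x²)
(1 - 1)*W(-97) = (1 - 1)*(-3 - 97 + (-97)²) = 0*(-3 - 97 + 9409) = 0*9309 = 0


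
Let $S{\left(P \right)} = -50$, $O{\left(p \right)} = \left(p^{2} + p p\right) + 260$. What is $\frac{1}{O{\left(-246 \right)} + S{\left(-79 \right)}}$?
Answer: $\frac{1}{121242} \approx 8.248 \cdot 10^{-6}$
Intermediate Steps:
$O{\left(p \right)} = 260 + 2 p^{2}$ ($O{\left(p \right)} = \left(p^{2} + p^{2}\right) + 260 = 2 p^{2} + 260 = 260 + 2 p^{2}$)
$\frac{1}{O{\left(-246 \right)} + S{\left(-79 \right)}} = \frac{1}{\left(260 + 2 \left(-246\right)^{2}\right) - 50} = \frac{1}{\left(260 + 2 \cdot 60516\right) - 50} = \frac{1}{\left(260 + 121032\right) - 50} = \frac{1}{121292 - 50} = \frac{1}{121242}$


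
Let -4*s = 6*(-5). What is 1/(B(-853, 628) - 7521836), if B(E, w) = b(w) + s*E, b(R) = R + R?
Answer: -2/15053955 ≈ -1.3286e-7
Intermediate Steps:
s = 15/2 (s = -3*(-5)/2 = -¼*(-30) = 15/2 ≈ 7.5000)
b(R) = 2*R
B(E, w) = 2*w + 15*E/2
1/(B(-853, 628) - 7521836) = 1/((2*628 + (15/2)*(-853)) - 7521836) = 1/((1256 - 12795/2) - 7521836) = 1/(-10283/2 - 7521836) = 1/(-15053955/2) = -2/15053955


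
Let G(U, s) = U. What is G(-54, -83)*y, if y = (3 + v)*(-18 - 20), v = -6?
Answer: -6156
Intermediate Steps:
y = 114 (y = (3 - 6)*(-18 - 20) = -3*(-38) = 114)
G(-54, -83)*y = -54*114 = -6156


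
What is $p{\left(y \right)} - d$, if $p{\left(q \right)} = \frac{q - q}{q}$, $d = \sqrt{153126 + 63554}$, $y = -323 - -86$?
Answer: $- 2 \sqrt{54170} \approx -465.49$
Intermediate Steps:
$y = -237$ ($y = -323 + 86 = -237$)
$d = 2 \sqrt{54170}$ ($d = \sqrt{216680} = 2 \sqrt{54170} \approx 465.49$)
$p{\left(q \right)} = 0$ ($p{\left(q \right)} = \frac{0}{q} = 0$)
$p{\left(y \right)} - d = 0 - 2 \sqrt{54170} = - 2 \sqrt{54170}$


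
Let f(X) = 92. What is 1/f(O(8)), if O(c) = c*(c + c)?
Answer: 1/92 ≈ 0.010870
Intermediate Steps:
O(c) = 2*c² (O(c) = c*(2*c) = 2*c²)
1/f(O(8)) = 1/92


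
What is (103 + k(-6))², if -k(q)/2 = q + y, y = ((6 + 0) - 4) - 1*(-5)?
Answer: 10201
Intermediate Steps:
y = 7 (y = (6 - 4) + 5 = 2 + 5 = 7)
k(q) = -14 - 2*q (k(q) = -2*(q + 7) = -2*(7 + q) = -14 - 2*q)
(103 + k(-6))² = (103 + (-14 - 2*(-6)))² = (103 + (-14 + 12))² = (103 - 2)² = 101² = 10201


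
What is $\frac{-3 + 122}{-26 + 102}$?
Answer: $\frac{119}{76} \approx 1.5658$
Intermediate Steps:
$\frac{-3 + 122}{-26 + 102} = \frac{1}{76} \cdot 119 = \frac{119}{76}$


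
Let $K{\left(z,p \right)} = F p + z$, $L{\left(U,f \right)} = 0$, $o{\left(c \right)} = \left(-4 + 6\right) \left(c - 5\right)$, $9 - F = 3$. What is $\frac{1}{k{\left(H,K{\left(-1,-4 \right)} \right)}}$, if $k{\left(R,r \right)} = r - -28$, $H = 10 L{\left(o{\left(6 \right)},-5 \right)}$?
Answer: $\frac{1}{3} \approx 0.33333$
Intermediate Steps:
$F = 6$ ($F = 9 - 3 = 6$)
$o{\left(c \right)} = -10 + 2 c$ ($o{\left(c \right)} = 2 \left(-5 + c\right) = -10 + 2 c$)
$K{\left(z,p \right)} = z + 6 p$ ($K{\left(z,p \right)} = 6 p + z = z + 6 p$)
$H = 0$ ($H = 10 \cdot 0 = 0$)
$k{\left(R,r \right)} = 28 + r$ ($k{\left(R,r \right)} = r + 28 = 28 + r$)
$\frac{1}{k{\left(H,K{\left(-1,-4 \right)} \right)}} = \frac{1}{28 + \left(-1 + 6 \left(-4\right)\right)} = \frac{1}{28 - 25} = \frac{1}{3}$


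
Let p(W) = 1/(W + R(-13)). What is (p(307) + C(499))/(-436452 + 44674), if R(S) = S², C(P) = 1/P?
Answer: -975/93056677672 ≈ -1.0477e-8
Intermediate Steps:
p(W) = 1/(169 + W) (p(W) = 1/(W + (-13)²) = 1/(W + 169) = 1/(169 + W))
(p(307) + C(499))/(-436452 + 44674) = (1/(169 + 307) + 1/499)/(-436452 + 44674) = (1/476 + 1/499)/(-391778) = (1/476 + 1/499)*(-1/391778) = (975/237524)*(-1/391778) = -975/93056677672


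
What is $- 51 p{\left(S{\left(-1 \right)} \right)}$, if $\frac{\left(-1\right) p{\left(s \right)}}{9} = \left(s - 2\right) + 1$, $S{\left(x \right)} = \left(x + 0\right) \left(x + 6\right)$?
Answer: $-2754$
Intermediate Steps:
$S{\left(x \right)} = x \left(6 + x\right)$
$p{\left(s \right)} = 9 - 9 s$ ($p{\left(s \right)} = - 9 \left(\left(s - 2\right) + 1\right) = - 9 \left(\left(-2 + s\right) + 1\right) = - 9 \left(-1 + s\right) = 9 - 9 s$)
$- 51 p{\left(S{\left(-1 \right)} \right)} = - 51 \left(9 - 9 \left(- (6 - 1)\right)\right) = - 51 \left(9 - 9 \left(\left(-1\right) 5\right)\right) = - 51 \left(9 - -45\right) = - 51 \left(9 + 45\right) = \left(-51\right) 54 = -2754$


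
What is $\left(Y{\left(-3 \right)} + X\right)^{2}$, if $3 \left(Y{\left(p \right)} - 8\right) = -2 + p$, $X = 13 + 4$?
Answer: $\frac{4900}{9} \approx 544.44$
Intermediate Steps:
$X = 17$
$Y{\left(p \right)} = \frac{22}{3} + \frac{p}{3}$ ($Y{\left(p \right)} = 8 + \frac{-2 + p}{3} = 8 + \left(- \frac{2}{3} + \frac{p}{3}\right) = \frac{22}{3} + \frac{p}{3}$)
$\left(Y{\left(-3 \right)} + X\right)^{2} = \left(\left(\frac{22}{3} + \frac{1}{3} \left(-3\right)\right) + 17\right)^{2} = \left(\left(\frac{22}{3} - 1\right) + 17\right)^{2} = \left(\frac{19}{3} + 17\right)^{2} = \left(\frac{70}{3}\right)^{2} = \frac{4900}{9}$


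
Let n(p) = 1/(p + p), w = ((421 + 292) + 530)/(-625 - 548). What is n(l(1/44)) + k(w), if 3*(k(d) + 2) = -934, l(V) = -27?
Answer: -16921/54 ≈ -313.35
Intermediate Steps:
w = -1243/1173 (w = (713 + 530)/(-1173) = 1243*(-1/1173) = -1243/1173 ≈ -1.0597)
k(d) = -940/3 (k(d) = -2 + (⅓)*(-934) = -2 - 934/3 = -940/3)
n(p) = 1/(2*p)
n(l(1/44)) + k(w) = (½)/(-27) - 940/3 = (½)*(-1/27) - 940/3 = -1/54 - 940/3 = -16921/54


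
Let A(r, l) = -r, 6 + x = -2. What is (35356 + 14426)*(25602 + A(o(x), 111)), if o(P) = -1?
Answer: 1274568546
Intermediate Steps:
x = -8 (x = -6 - 2 = -8)
(35356 + 14426)*(25602 + A(o(x), 111)) = (35356 + 14426)*(25602 - 1*(-1)) = 49782*(25602 + 1) = 49782*25603 = 1274568546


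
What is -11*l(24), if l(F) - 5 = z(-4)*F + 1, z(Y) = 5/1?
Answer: -1386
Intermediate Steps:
z(Y) = 5 (z(Y) = 5*1 = 5)
l(F) = 6 + 5*F (l(F) = 5 + (5*F + 1) = 5 + (1 + 5*F) = 6 + 5*F)
-11*l(24) = -11*(6 + 5*24) = -11*(6 + 120) = -11*126 = -1386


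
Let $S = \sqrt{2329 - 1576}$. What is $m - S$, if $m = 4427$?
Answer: $4427 - \sqrt{753} \approx 4399.6$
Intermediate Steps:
$S = \sqrt{753} \approx 27.441$
$m - S = 4427 - \sqrt{753}$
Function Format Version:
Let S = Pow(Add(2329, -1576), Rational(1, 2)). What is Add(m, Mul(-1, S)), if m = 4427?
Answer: Add(4427, Mul(-1, Pow(753, Rational(1, 2)))) ≈ 4399.6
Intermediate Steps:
S = Pow(753, Rational(1, 2)) ≈ 27.441
Add(m, Mul(-1, S)) = Add(4427, Mul(-1, Pow(753, Rational(1, 2))))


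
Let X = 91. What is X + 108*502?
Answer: 54307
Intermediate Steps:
X + 108*502 = 91 + 108*502 = 91 + 54216 = 54307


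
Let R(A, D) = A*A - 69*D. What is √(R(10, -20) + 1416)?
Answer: 4*√181 ≈ 53.815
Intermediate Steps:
R(A, D) = A² - 69*D
√(R(10, -20) + 1416) = √((10² - 69*(-20)) + 1416) = √((100 + 1380) + 1416) = √(1480 + 1416) = √2896 = 4*√181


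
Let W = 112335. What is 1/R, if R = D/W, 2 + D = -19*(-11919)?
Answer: 112335/226459 ≈ 0.49605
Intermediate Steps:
D = 226459 (D = -2 - 19*(-11919) = -2 + 226461 = 226459)
R = 226459/112335 ≈ 2.0159
1/R = 1/(226459/112335) = 112335/226459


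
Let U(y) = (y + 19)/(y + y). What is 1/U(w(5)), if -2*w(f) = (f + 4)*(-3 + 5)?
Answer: -9/5 ≈ -1.8000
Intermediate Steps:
w(f) = -4 - f (w(f) = -(f + 4)*(-3 + 5)/2 = -(4 + f)*2/2 = -(8 + 2*f)/2 = -4 - f)
U(y) = (19 + y)/(2*y) (U(y) = (19 + y)/((2*y)) = (19 + y)*(1/(2*y)) = (19 + y)/(2*y))
1/U(w(5)) = 1/((19 + (-4 - 1*5))/(2*(-4 - 1*5))) = 1/((19 + (-4 - 5))/(2*(-4 - 5))) = 1/((½)*(19 - 9)/(-9)) = 1/((½)*(-⅑)*10) = 1/(-5/9) = -9/5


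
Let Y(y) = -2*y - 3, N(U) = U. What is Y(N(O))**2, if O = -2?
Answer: 1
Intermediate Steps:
Y(y) = -3 - 2*y
Y(N(O))**2 = (-3 - 2*(-2))**2 = (-3 + 4)**2 = 1**2 = 1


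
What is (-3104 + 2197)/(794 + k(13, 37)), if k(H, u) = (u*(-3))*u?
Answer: 907/3313 ≈ 0.27377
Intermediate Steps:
k(H, u) = -3*u² (k(H, u) = (-3*u)*u = -3*u²)
(-3104 + 2197)/(794 + k(13, 37)) = (-3104 + 2197)/(794 - 3*37²) = -907/(794 - 3*1369) = -907/(794 - 4107) = -907/(-3313) = -907*(-1/3313) = 907/3313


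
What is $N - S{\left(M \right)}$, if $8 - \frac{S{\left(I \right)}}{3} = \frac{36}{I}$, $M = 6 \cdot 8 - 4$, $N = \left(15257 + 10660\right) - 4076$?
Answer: $\frac{240014}{11} \approx 21819.0$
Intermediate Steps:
$N = 21841$ ($N = 25917 - 4076 = 21841$)
$M = 44$ ($M = 48 - 4 = 44$)
$S{\left(I \right)} = 24 - \frac{108}{I}$ ($S{\left(I \right)} = 24 - 3 \frac{36}{I} = 24 - \frac{108}{I}$)
$N - S{\left(M \right)} = 21841 - \left(24 - \frac{108}{44}\right) = 21841 - \left(24 - \frac{27}{11}\right) = 21841 - \frac{237}{11} = \frac{240014}{11}$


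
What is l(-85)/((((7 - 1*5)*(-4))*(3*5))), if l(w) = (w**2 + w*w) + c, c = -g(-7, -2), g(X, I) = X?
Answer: -4819/40 ≈ -120.47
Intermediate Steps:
c = 7 (c = -1*(-7) = 7)
l(w) = 7 + 2*w**2 (l(w) = (w**2 + w*w) + 7 = (w**2 + w**2) + 7 = 2*w**2 + 7 = 7 + 2*w**2)
l(-85)/((((7 - 1*5)*(-4))*(3*5))) = (7 + 2*(-85)**2)/((((7 - 1*5)*(-4))*(3*5))) = (7 + 2*7225)/((((7 - 5)*(-4))*15)) = (7 + 14450)/(((2*(-4))*15)) = 14457/((-8*15)) = 14457/(-120) = 14457*(-1/120) = -4819/40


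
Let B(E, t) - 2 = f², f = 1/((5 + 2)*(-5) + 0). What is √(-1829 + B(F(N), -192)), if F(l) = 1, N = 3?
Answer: I*√2238074/35 ≈ 42.743*I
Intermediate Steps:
f = -1/35 (f = 1/(7*(-5) + 0) = 1/(-35 + 0) = 1/(-35) = -1/35 ≈ -0.028571)
B(E, t) = 2451/1225 (B(E, t) = 2 + (-1/35)² = 2 + 1/1225 = 2451/1225)
√(-1829 + B(F(N), -192)) = √(-1829 + 2451/1225) = √(-2238074/1225) = I*√2238074/35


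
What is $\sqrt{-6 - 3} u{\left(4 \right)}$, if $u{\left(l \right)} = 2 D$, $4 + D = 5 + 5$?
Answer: $36 i \approx 36.0 i$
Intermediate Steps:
$D = 6$ ($D = -4 + \left(5 + 5\right) = -4 + 10 = 6$)
$u{\left(l \right)} = 12$ ($u{\left(l \right)} = 2 \cdot 6 = 12$)
$\sqrt{-6 - 3} u{\left(4 \right)} = \sqrt{-6 - 3} \cdot 12 = \sqrt{-9} \cdot 12 = 3 i 12 = 36 i$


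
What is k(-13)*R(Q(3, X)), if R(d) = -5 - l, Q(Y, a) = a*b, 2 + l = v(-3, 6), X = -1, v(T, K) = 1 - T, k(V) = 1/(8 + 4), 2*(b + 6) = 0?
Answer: -7/12 ≈ -0.58333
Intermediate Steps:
b = -6 (b = -6 + (½)*0 = -6 + 0 = -6)
k(V) = 1/12
l = 2 (l = -2 + (1 - 1*(-3)) = -2 + (1 + 3) = -2 + 4 = 2)
Q(Y, a) = -6*a (Q(Y, a) = a*(-6) = -6*a)
R(d) = -7 (R(d) = -5 - 1*2 = -5 - 2 = -7)
k(-13)*R(Q(3, X)) = (1/12)*(-7) = -7/12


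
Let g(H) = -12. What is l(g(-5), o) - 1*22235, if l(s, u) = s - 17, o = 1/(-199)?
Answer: -22264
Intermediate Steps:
o = -1/199 ≈ -0.0050251
l(s, u) = -17 + s
l(g(-5), o) - 1*22235 = (-17 - 12) - 1*22235 = -29 - 22235 = -22264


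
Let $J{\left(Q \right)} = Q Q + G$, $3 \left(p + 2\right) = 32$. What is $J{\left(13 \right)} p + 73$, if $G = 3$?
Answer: $\frac{4691}{3} \approx 1563.7$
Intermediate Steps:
$p = \frac{26}{3}$ ($p = -2 + \frac{1}{3} \cdot 32 = -2 + \frac{32}{3} = \frac{26}{3} \approx 8.6667$)
$J{\left(Q \right)} = 3 + Q^{2}$ ($J{\left(Q \right)} = Q Q + 3 = Q^{2} + 3 = 3 + Q^{2}$)
$J{\left(13 \right)} p + 73 = \left(3 + 13^{2}\right) \frac{26}{3} + 73 = \left(3 + 169\right) \frac{26}{3} + 73 = 172 \cdot \frac{26}{3} + 73 = \frac{4472}{3} + 73 = \frac{4691}{3}$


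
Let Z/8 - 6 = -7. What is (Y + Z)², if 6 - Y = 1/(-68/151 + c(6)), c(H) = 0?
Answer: 225/4624 ≈ 0.048659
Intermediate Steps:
Z = -8 (Z = 48 + 8*(-7) = 48 - 56 = -8)
Y = 559/68 (Y = 6 - 1/(-68/151 + 0) = 6 - 1/(-68/151) = 6 - 1*(-151/68) = 6 + 151/68 = 559/68 ≈ 8.2206)
(Y + Z)² = (559/68 - 8)² = (15/68)² = 225/4624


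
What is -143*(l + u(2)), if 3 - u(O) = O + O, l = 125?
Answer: -17732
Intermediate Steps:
u(O) = 3 - 2*O (u(O) = 3 - (O + O) = 3 - 2*O)
-143*(l + u(2)) = -143*(125 + (3 - 2*2)) = -143*(125 + (3 - 4)) = -143*(125 - 1) = -143*124 = -17732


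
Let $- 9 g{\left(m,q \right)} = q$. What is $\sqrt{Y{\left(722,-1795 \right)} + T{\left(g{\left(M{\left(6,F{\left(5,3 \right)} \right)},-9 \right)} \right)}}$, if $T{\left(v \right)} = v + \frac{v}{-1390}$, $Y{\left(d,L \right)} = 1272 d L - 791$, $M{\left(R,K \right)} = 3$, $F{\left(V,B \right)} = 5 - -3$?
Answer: $\frac{i \sqrt{3185066985248390}}{1390} \approx 40602.0 i$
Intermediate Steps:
$F{\left(V,B \right)} = 8$ ($F{\left(V,B \right)} = 5 + 3 = 8$)
$Y{\left(d,L \right)} = -791 + 1272 L d$ ($Y{\left(d,L \right)} = 1272 L d - 791 = -791 + 1272 L d$)
$g{\left(m,q \right)} = - \frac{q}{9}$
$T{\left(v \right)} = \frac{1389 v}{1390}$ ($T{\left(v \right)} = v + v \left(- \frac{1}{1390}\right) = v - \frac{v}{1390} = \frac{1389 v}{1390}$)
$\sqrt{Y{\left(722,-1795 \right)} + T{\left(g{\left(M{\left(6,F{\left(5,3 \right)} \right)},-9 \right)} \right)}} = \sqrt{\left(-791 + 1272 \left(-1795\right) 722\right) + \frac{1389 \left(\left(- \frac{1}{9}\right) \left(-9\right)\right)}{1390}} = \sqrt{\left(-791 - 1648499280\right) + \frac{1389}{1390} \cdot 1} = \sqrt{-1648500071 + \frac{1389}{1390}} = \sqrt{- \frac{2291415097301}{1390}} = \frac{i \sqrt{3185066985248390}}{1390}$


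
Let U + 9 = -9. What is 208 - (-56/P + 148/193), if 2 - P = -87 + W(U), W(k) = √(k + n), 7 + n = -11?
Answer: 319210084/1535701 + 336*I/7957 ≈ 207.86 + 0.042227*I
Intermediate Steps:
n = -18 (n = -7 - 11 = -18)
U = -18 (U = -9 - 9 = -18)
W(k) = √(-18 + k) (W(k) = √(k - 18) = √(-18 + k))
P = 89 - 6*I (P = 2 - (-87 + √(-18 - 18)) = 2 - (-87 + √(-36)) = 2 - (-87 + 6*I) = 2 + (87 - 6*I) = 89 - 6*I ≈ 89.0 - 6.0*I)
208 - (-56/P + 148/193) = 208 - (-56*(89 + 6*I)/7957 + 148/193) = 208 - (148/193 - 56*(89 + 6*I)/7957) = 208 + (-148/193 + 56*(89 + 6*I)/7957) = 39996/193 + 56*(89 + 6*I)/7957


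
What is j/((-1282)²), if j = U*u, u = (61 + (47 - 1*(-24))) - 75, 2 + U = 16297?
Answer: 928815/1643524 ≈ 0.56514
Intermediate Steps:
U = 16295 (U = -2 + 16297 = 16295)
u = 57 (u = (61 + (47 + 24)) - 75 = (61 + 71) - 75 = 132 - 75 = 57)
j = 928815 (j = 16295*57 = 928815)
j/((-1282)²) = 928815/((-1282)²) = 928815/1643524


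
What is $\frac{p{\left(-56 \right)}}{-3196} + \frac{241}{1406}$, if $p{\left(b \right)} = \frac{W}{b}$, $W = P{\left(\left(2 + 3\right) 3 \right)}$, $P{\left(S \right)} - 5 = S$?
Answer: $\frac{5395167}{31455032} \approx 0.17152$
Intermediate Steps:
$P{\left(S \right)} = 5 + S$
$W = 20$ ($W = 5 + \left(2 + 3\right) 3 = 5 + 5 \cdot 3 = 5 + 15 = 20$)
$p{\left(b \right)} = \frac{20}{b}$
$\frac{p{\left(-56 \right)}}{-3196} + \frac{241}{1406} = \frac{20 \frac{1}{-56}}{-3196} + \frac{241}{1406} = 20 \left(- \frac{1}{56}\right) \left(- \frac{1}{3196}\right) + 241 \cdot \frac{1}{1406} = \left(- \frac{5}{14}\right) \left(- \frac{1}{3196}\right) + \frac{241}{1406} = \frac{5}{44744} + \frac{241}{1406} = \frac{5395167}{31455032}$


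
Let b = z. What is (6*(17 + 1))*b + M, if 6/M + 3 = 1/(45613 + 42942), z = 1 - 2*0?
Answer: 14080191/132832 ≈ 106.00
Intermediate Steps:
z = 1 (z = 1 + 0 = 1)
b = 1
M = -265665/132832 (M = 6/(-3 + 1/(45613 + 42942)) = 6/(-3 + 1/88555) = 6/(-265664/88555) = 6*(-88555/265664) = -265665/132832 ≈ -2.0000)
(6*(17 + 1))*b + M = (6*(17 + 1))*1 - 265665/132832 = (6*18)*1 - 265665/132832 = 108*1 - 265665/132832 = 108 - 265665/132832 = 14080191/132832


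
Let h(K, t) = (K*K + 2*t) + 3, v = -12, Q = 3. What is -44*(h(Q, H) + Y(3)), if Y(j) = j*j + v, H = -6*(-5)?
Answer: -3036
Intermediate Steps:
H = 30
Y(j) = -12 + j**2 (Y(j) = j*j - 12 = j**2 - 12 = -12 + j**2)
h(K, t) = 3 + K**2 + 2*t (h(K, t) = (K**2 + 2*t) + 3 = 3 + K**2 + 2*t)
-44*(h(Q, H) + Y(3)) = -44*((3 + 3**2 + 2*30) + (-12 + 3**2)) = -44*((3 + 9 + 60) + (-12 + 9)) = -44*(72 - 3) = -44*69 = -3036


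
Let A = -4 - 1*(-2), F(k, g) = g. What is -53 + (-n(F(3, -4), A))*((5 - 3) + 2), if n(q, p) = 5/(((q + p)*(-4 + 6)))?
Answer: -154/3 ≈ -51.333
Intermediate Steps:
A = -2 (A = -4 + 2 = -2)
n(q, p) = 5/(2*p + 2*q) (n(q, p) = 5/(((p + q)*2)) = 5/(2*p + 2*q))
-53 + (-n(F(3, -4), A))*((5 - 3) + 2) = -53 + (-5/(2*(-2 - 4)))*((5 - 3) + 2) = -53 + (-5/(2*(-6)))*(2 + 2) = -53 - 5*(-1)/(2*6)*4 = -53 - 1*(-5/12)*4 = -53 + (5/12)*4 = -53 + 5/3 = -154/3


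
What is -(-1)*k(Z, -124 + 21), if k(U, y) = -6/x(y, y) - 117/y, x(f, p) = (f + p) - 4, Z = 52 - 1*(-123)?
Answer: 4198/3605 ≈ 1.1645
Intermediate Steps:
Z = 175 (Z = 52 + 123 = 175)
x(f, p) = -4 + f + p
k(U, y) = -117/y - 6/(-4 + 2*y) (k(U, y) = -6/(-4 + y + y) - 117/y = -6/(-4 + 2*y) - 117/y = -117/y - 6/(-4 + 2*y))
-(-1)*k(Z, -124 + 21) = -(-1)*6*(39 - 20*(-124 + 21))/((-124 + 21)*(-2 + (-124 + 21))) = -(-1)*6*(39 - 20*(-103))/(-103*(-2 - 103)) = -(-1)*6*(-1/103)*(39 + 2060)/(-105) = -(-1)*6*(-1/103)*(-1/105)*2099 = -(-1)*4198/3605 = -1*(-4198/3605) = 4198/3605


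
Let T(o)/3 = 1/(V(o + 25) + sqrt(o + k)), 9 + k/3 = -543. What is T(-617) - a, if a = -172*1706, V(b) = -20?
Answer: 261447892/891 - I*sqrt(2273)/891 ≈ 2.9343e+5 - 0.053508*I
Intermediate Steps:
k = -1656 (k = -27 + 3*(-543) = -27 - 1629 = -1656)
a = -293432
T(o) = 3/(-20 + sqrt(-1656 + o)) (T(o) = 3/(-20 + sqrt(o - 1656)) = 3/(-20 + sqrt(-1656 + o)))
T(-617) - a = 3/(-20 + sqrt(-1656 - 617)) - 1*(-293432) = 3/(-20 + sqrt(-2273)) + 293432 = 3/(-20 + I*sqrt(2273)) + 293432 = 293432 + 3/(-20 + I*sqrt(2273))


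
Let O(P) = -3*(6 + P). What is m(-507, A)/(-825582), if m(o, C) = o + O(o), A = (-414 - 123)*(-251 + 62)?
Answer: -166/137597 ≈ -0.0012064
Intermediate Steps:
A = 101493 (A = -537*(-189) = 101493)
O(P) = -18 - 3*P
m(o, C) = -18 - 2*o (m(o, C) = o + (-18 - 3*o) = -18 - 2*o)
m(-507, A)/(-825582) = (-18 - 2*(-507))/(-825582) = (-18 + 1014)*(-1/825582) = 996*(-1/825582) = -166/137597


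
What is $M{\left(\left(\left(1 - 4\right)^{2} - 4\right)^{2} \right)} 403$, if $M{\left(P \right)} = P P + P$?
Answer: $261950$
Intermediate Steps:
$M{\left(P \right)} = P + P^{2}$ ($M{\left(P \right)} = P^{2} + P = P + P^{2}$)
$M{\left(\left(\left(1 - 4\right)^{2} - 4\right)^{2} \right)} 403 = \left(\left(1 - 4\right)^{2} - 4\right)^{2} \left(1 + \left(\left(1 - 4\right)^{2} - 4\right)^{2}\right) 403 = \left(\left(-3\right)^{2} - 4\right)^{2} \left(1 + \left(\left(-3\right)^{2} - 4\right)^{2}\right) 403 = \left(9 - 4\right)^{2} \left(1 + \left(9 - 4\right)^{2}\right) 403 = 5^{2} \left(1 + 5^{2}\right) 403 = 25 \left(1 + 25\right) 403 = 25 \cdot 26 \cdot 403 = 650 \cdot 403 = 261950$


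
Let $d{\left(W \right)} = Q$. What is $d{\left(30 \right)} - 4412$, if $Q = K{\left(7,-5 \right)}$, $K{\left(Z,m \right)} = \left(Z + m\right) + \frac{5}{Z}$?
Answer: $- \frac{30865}{7} \approx -4409.3$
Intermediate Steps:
$K{\left(Z,m \right)} = Z + m + \frac{5}{Z}$
$Q = \frac{19}{7}$ ($Q = 7 - 5 + \frac{5}{7} = \frac{19}{7} \approx 2.7143$)
$d{\left(W \right)} = \frac{19}{7}$
$d{\left(30 \right)} - 4412 = \frac{19}{7} - 4412 = - \frac{30865}{7}$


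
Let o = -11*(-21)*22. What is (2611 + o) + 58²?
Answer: 11057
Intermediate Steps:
o = 5082 (o = 231*22 = 5082)
(2611 + o) + 58² = (2611 + 5082) + 58² = 7693 + 3364 = 11057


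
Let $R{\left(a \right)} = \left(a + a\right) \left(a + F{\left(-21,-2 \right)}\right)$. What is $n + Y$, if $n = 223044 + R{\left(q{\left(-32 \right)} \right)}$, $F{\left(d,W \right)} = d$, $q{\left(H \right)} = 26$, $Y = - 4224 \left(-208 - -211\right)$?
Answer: $210632$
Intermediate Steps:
$Y = -12672$ ($Y = - 4224 \left(-208 + 211\right) = \left(-4224\right) 3 = -12672$)
$R{\left(a \right)} = 2 a \left(-21 + a\right)$ ($R{\left(a \right)} = \left(a + a\right) \left(a - 21\right) = 2 a \left(-21 + a\right)$)
$n = 223304$ ($n = 223044 + 2 \cdot 26 \left(-21 + 26\right) = 223044 + 2 \cdot 26 \cdot 5 = 223044 + 260 = 223304$)
$n + Y = 223304 - 12672 = 210632$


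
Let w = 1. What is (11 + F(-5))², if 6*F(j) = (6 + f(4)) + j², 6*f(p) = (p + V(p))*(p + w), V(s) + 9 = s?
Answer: 332929/1296 ≈ 256.89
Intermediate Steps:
V(s) = -9 + s
f(p) = (1 + p)*(-9 + 2*p)/6 (f(p) = ((p + (-9 + p))*(p + 1))/6 = ((-9 + 2*p)*(1 + p))/6 = ((1 + p)*(-9 + 2*p))/6 = (1 + p)*(-9 + 2*p)/6)
F(j) = 31/36 + j²/6 (F(j) = ((6 + (-3/2 - 7/6*4 + (⅓)*4²)) + j²)/6 = ((6 + (-3/2 - 14/3 + (⅓)*16)) + j²)/6 = ((6 + (-3/2 - 14/3 + 16/3)) + j²)/6 = ((6 - ⅚) + j²)/6 = (31/6 + j²)/6 = 31/36 + j²/6)
(11 + F(-5))² = (11 + (31/36 + (⅙)*(-5)²))² = (11 + (31/36 + (⅙)*25))² = (11 + (31/36 + 25/6))² = (11 + 181/36)² = (577/36)² = 332929/1296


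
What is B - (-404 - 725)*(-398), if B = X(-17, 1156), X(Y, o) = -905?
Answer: -450247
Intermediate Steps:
B = -905
B - (-404 - 725)*(-398) = -905 - (-404 - 725)*(-398) = -905 - (-1129)*(-398) = -905 - 1*449342 = -905 - 449342 = -450247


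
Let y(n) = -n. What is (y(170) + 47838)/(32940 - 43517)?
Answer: -47668/10577 ≈ -4.5068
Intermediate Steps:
(y(170) + 47838)/(32940 - 43517) = (-1*170 + 47838)/(32940 - 43517) = (-170 + 47838)/(-10577) = 47668*(-1/10577) = -47668/10577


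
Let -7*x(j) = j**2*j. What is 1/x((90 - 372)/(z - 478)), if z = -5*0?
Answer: -95563433/2803221 ≈ -34.091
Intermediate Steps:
z = 0
x(j) = -j**3/7 (x(j) = -j**2*j/7 = -j**3/7)
1/x((90 - 372)/(z - 478)) = 1/(-(90 - 372)**3/(0 - 478)**3/7) = 1/(-(-282/(-478))**3/7) = 1/(-(-282*(-1/478))**3/7) = 1/(-(141/239)**3/7) = 1/(-1/7*2803221/13651919) = 1/(-2803221/95563433) = -95563433/2803221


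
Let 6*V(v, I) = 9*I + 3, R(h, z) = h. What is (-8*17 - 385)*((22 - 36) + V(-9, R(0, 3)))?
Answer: 14067/2 ≈ 7033.5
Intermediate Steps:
V(v, I) = 1/2 + 3*I/2 (V(v, I) = (9*I + 3)/6 = (3 + 9*I)/6 = 1/2 + 3*I/2)
(-8*17 - 385)*((22 - 36) + V(-9, R(0, 3))) = (-8*17 - 385)*((22 - 36) + (1/2 + (3/2)*0)) = (-136 - 385)*(-14 + (1/2 + 0)) = -521*(-14 + 1/2) = -521*(-27/2) = 14067/2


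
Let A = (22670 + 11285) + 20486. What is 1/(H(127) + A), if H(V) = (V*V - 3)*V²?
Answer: 1/260150695 ≈ 3.8439e-9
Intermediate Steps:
H(V) = V²*(-3 + V²) (H(V) = (V² - 3)*V² = (-3 + V²)*V² = V²*(-3 + V²))
A = 54441 (A = 33955 + 20486 = 54441)
1/(H(127) + A) = 1/(127²*(-3 + 127²) + 54441) = 1/(16129*(-3 + 16129) + 54441) = 1/(16129*16126 + 54441) = 1/(260096254 + 54441) = 1/260150695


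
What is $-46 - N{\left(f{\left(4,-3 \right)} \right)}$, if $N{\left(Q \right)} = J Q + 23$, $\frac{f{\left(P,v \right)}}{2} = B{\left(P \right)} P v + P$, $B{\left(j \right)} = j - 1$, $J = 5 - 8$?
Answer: $-261$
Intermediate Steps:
$J = -3$
$B{\left(j \right)} = -1 + j$
$f{\left(P,v \right)} = 2 P + 2 P v \left(-1 + P\right)$ ($f{\left(P,v \right)} = 2 \left(\left(-1 + P\right) P v + P\right) = 2 \left(P \left(-1 + P\right) v + P\right) = 2 \left(P v \left(-1 + P\right) + P\right) = 2 \left(P + P v \left(-1 + P\right)\right) = 2 P + 2 P v \left(-1 + P\right)$)
$N{\left(Q \right)} = 23 - 3 Q$ ($N{\left(Q \right)} = - 3 Q + 23 = 23 - 3 Q$)
$-46 - N{\left(f{\left(4,-3 \right)} \right)} = -46 - \left(23 - 3 \cdot 2 \cdot 4 \left(1 - 3 \left(-1 + 4\right)\right)\right) = -46 - \left(23 - 3 \cdot 2 \cdot 4 \left(1 - 9\right)\right) = -46 - \left(23 - 3 \cdot 2 \cdot 4 \left(-8\right)\right) = -46 - \left(23 - -192\right) = -46 - \left(23 + 192\right) = -46 - 215 = -261$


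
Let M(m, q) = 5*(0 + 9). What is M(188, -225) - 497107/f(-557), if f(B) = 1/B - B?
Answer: -262927439/310248 ≈ -847.47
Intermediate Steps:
M(m, q) = 45 (M(m, q) = 5*9 = 45)
M(188, -225) - 497107/f(-557) = 45 - 497107/(1/(-557) - 1*(-557)) = 45 - 497107/(-1/557 + 557) = 45 - 497107/310248/557 = 45 - 497107*557/310248 = 45 - 276888599/310248 = -262927439/310248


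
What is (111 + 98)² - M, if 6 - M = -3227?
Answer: 40448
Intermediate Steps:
M = 3233 (M = 6 - 1*(-3227) = 6 + 3227 = 3233)
(111 + 98)² - M = (111 + 98)² - 1*3233 = 209² - 3233 = 43681 - 3233 = 40448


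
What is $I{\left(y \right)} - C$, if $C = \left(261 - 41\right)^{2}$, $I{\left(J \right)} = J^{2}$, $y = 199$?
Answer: $-8799$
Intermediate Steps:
$C = 48400$ ($C = 220^{2} = 48400$)
$I{\left(y \right)} - C = 199^{2} - 48400 = 39601 - 48400 = -8799$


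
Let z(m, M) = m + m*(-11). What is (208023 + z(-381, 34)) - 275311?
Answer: -63478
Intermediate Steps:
z(m, M) = -10*m (z(m, M) = m - 11*m = -10*m)
(208023 + z(-381, 34)) - 275311 = (208023 - 10*(-381)) - 275311 = (208023 + 3810) - 275311 = 211833 - 275311 = -63478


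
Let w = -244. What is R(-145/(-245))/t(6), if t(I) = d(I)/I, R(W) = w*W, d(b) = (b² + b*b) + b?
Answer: -7076/637 ≈ -11.108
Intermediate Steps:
d(b) = b + 2*b² (d(b) = (b² + b²) + b = 2*b² + b = b + 2*b²)
R(W) = -244*W
t(I) = 1 + 2*I (t(I) = (I*(1 + 2*I))/I = 1 + 2*I)
R(-145/(-245))/t(6) = (-(-35380)/(-245))/(1 + 2*6) = (-(-35380)*(-1)/245)/(1 + 12) = (-244*29/49)/13 = (1/13)*(-7076/49) = -7076/637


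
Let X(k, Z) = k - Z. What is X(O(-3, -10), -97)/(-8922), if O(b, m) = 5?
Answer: -17/1487 ≈ -0.011432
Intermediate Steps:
X(O(-3, -10), -97)/(-8922) = (5 - 1*(-97))/(-8922) = (5 + 97)*(-1/8922) = 102*(-1/8922) = -17/1487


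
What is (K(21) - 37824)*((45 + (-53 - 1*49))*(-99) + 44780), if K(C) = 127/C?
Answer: -40044786871/21 ≈ -1.9069e+9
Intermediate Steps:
(K(21) - 37824)*((45 + (-53 - 1*49))*(-99) + 44780) = (127/21 - 37824)*((45 + (-53 - 1*49))*(-99) + 44780) = (127*(1/21) - 37824)*((45 + (-53 - 49))*(-99) + 44780) = (127/21 - 37824)*((45 - 102)*(-99) + 44780) = -794177*(-57*(-99) + 44780)/21 = -794177*(5643 + 44780)/21 = -794177/21*50423 = -40044786871/21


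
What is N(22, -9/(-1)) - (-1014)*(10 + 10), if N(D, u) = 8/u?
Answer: 182528/9 ≈ 20281.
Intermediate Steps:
N(22, -9/(-1)) - (-1014)*(10 + 10) = 8/((-9/(-1))) - (-1014)*(10 + 10) = 8/((-9*(-1))) - (-1014)*20 = 8/9 - 338*(-60) = 8*(⅑) + 20280 = 8/9 + 20280 = 182528/9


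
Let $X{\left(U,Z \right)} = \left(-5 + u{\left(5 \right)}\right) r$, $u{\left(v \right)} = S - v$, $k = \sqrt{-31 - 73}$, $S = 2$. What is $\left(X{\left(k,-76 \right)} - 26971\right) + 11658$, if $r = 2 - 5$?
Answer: $-15289$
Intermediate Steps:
$k = 2 i \sqrt{26}$ ($k = \sqrt{-104} = 2 i \sqrt{26} \approx 10.198 i$)
$r = -3$ ($r = 2 - 5 = -3$)
$u{\left(v \right)} = 2 - v$
$X{\left(U,Z \right)} = 24$ ($X{\left(U,Z \right)} = \left(-5 + \left(2 - 5\right)\right) \left(-3\right) = \left(-5 - 3\right) \left(-3\right) = \left(-8\right) \left(-3\right) = 24$)
$\left(X{\left(k,-76 \right)} - 26971\right) + 11658 = \left(24 - 26971\right) + 11658 = -26947 + 11658 = -15289$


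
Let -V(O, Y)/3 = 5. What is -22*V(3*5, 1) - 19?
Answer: 311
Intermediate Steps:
V(O, Y) = -15 (V(O, Y) = -3*5 = -15)
-22*V(3*5, 1) - 19 = -22*(-15) - 19 = 330 - 19 = 311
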